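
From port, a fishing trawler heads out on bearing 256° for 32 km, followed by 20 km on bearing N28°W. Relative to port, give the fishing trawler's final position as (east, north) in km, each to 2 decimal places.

Leg 1 (256°, 32 km): east 32 sin 256° = -31.05, north 32 cos 256° = -7.74
Leg 2 (N28°W, 20 km): east 20 sin 332° = -9.39, north 20 cos 332° = 17.66
Summing: -40.44 km east, 9.92 km north → (-40.44, 9.92).

(-40.44, 9.92)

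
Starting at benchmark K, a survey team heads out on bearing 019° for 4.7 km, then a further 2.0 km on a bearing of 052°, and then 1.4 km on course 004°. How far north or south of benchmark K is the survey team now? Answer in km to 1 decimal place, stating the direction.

Leg 1 (019°, 4.7 km): east 4.7 sin 19° = 1.53, north 4.7 cos 19° = 4.44
Leg 2 (052°, 2.0 km): east 2.0 sin 52° = 1.58, north 2.0 cos 52° = 1.23
Leg 3 (004°, 1.4 km): east 1.4 sin 4° = 0.10, north 1.4 cos 4° = 1.40
Net north component: 7.07 km.

7.1 km north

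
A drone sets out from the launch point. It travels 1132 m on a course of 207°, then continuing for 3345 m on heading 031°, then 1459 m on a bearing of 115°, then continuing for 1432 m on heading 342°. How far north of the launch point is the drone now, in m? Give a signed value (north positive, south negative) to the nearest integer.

Leg 1 (207°, 1132 m): east 1132 sin 207° = -513.92, north 1132 cos 207° = -1008.62
Leg 2 (031°, 3345 m): east 3345 sin 31° = 1722.80, north 3345 cos 31° = 2867.22
Leg 3 (115°, 1459 m): east 1459 sin 115° = 1322.30, north 1459 cos 115° = -616.60
Leg 4 (342°, 1432 m): east 1432 sin 342° = -442.51, north 1432 cos 342° = 1361.91
Net north component: 2603.92 m.

2604 m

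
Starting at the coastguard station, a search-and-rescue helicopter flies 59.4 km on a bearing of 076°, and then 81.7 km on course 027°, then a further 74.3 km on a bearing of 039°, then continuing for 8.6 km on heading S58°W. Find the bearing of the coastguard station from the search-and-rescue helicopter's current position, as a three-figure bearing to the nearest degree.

Leg 1 (076°, 59.4 km): east 59.4 sin 76° = 57.64, north 59.4 cos 76° = 14.37
Leg 2 (027°, 81.7 km): east 81.7 sin 27° = 37.09, north 81.7 cos 27° = 72.80
Leg 3 (039°, 74.3 km): east 74.3 sin 39° = 46.76, north 74.3 cos 39° = 57.74
Leg 4 (S58°W, 8.6 km): east 8.6 sin 238° = -7.29, north 8.6 cos 238° = -4.56
Net displacement: 134.19 east, 140.35 north. Direction back to start is (-134.19, -140.35): bearing = atan2(-134.19, -140.35) mod 360° = 223.72° ≈ 224°.

224°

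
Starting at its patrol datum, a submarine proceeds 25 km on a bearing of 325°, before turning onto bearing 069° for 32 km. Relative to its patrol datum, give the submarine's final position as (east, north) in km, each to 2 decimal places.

Leg 1 (325°, 25 km): east 25 sin 325° = -14.34, north 25 cos 325° = 20.48
Leg 2 (069°, 32 km): east 32 sin 69° = 29.87, north 32 cos 69° = 11.47
Summing: 15.54 km east, 31.95 km north → (15.54, 31.95).

(15.54, 31.95)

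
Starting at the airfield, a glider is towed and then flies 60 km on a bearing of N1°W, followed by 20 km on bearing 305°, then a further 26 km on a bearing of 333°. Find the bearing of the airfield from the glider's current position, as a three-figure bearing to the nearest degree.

163°

Leg 1 (N1°W, 60 km): east 60 sin 359° = -1.05, north 60 cos 359° = 59.99
Leg 2 (305°, 20 km): east 20 sin 305° = -16.38, north 20 cos 305° = 11.47
Leg 3 (333°, 26 km): east 26 sin 333° = -11.80, north 26 cos 333° = 23.17
Net displacement: -29.23 east, 94.63 north. Direction back to start is (29.23, -94.63): bearing = atan2(29.23, -94.63) mod 360° = 162.83° ≈ 163°.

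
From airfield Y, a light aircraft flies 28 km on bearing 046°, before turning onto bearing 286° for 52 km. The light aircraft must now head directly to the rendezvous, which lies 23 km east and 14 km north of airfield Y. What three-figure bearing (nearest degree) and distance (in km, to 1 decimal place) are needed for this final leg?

Leg 1 (046°, 28 km): east 28 sin 46° = 20.14, north 28 cos 46° = 19.45
Leg 2 (286°, 52 km): east 52 sin 286° = -49.99, north 52 cos 286° = 14.33
Current position: (-29.84, 33.78). Target: (23, 14). Remaining: Δeast = 52.84, Δnorth = -19.78.
Bearing = atan2(52.84, -19.78) mod 360° = 110.52°; distance = √((52.84)² + (-19.78)²) = 56.426 km.

111°, 56.4 km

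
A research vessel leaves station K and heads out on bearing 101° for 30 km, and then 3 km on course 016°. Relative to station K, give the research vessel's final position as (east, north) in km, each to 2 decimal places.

Leg 1 (101°, 30 km): east 30 sin 101° = 29.45, north 30 cos 101° = -5.72
Leg 2 (016°, 3 km): east 3 sin 16° = 0.83, north 3 cos 16° = 2.88
Summing: 30.28 km east, -2.84 km north → (30.28, -2.84).

(30.28, -2.84)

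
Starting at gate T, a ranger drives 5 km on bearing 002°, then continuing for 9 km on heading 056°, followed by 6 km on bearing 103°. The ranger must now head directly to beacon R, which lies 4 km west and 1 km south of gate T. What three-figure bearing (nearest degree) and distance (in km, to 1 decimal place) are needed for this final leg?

241°, 20.0 km

Leg 1 (002°, 5 km): east 5 sin 2° = 0.17, north 5 cos 2° = 5.00
Leg 2 (056°, 9 km): east 9 sin 56° = 7.46, north 9 cos 56° = 5.03
Leg 3 (103°, 6 km): east 6 sin 103° = 5.85, north 6 cos 103° = -1.35
Current position: (13.48, 8.68). Target: (-4, -1). Remaining: Δeast = -17.48, Δnorth = -9.68.
Bearing = atan2(-17.48, -9.68) mod 360° = 241.03°; distance = √((-17.48)² + (-9.68)²) = 19.983 km.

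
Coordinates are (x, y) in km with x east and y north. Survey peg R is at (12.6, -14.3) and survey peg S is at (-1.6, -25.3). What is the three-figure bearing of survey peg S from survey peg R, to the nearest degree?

232°

Δeast = -1.6 − 12.6 = -14.20; Δnorth = -25.3 − -14.3 = -11.00.
Bearing = atan2(Δeast, Δnorth) mod 360° = 232.24° ≈ 232°.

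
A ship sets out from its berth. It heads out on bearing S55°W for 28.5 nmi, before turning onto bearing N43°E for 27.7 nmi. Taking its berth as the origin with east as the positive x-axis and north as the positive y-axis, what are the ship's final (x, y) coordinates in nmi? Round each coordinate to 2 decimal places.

Leg 1 (S55°W, 28.5 nmi): east 28.5 sin 235° = -23.35, north 28.5 cos 235° = -16.35
Leg 2 (N43°E, 27.7 nmi): east 27.7 sin 43° = 18.89, north 27.7 cos 43° = 20.26
Summing: -4.45 nmi east, 3.91 nmi north → (-4.45, 3.91).

(-4.45, 3.91)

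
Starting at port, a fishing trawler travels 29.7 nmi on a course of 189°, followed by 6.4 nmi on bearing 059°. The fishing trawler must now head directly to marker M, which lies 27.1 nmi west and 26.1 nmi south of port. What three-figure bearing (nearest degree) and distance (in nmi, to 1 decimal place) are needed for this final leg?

Leg 1 (189°, 29.7 nmi): east 29.7 sin 189° = -4.65, north 29.7 cos 189° = -29.33
Leg 2 (059°, 6.4 nmi): east 6.4 sin 59° = 5.49, north 6.4 cos 59° = 3.30
Current position: (0.84, -26.04). Target: (-27.1, -26.1). Remaining: Δeast = -27.94, Δnorth = -0.06.
Bearing = atan2(-27.94, -0.06) mod 360° = 269.87°; distance = √((-27.94)² + (-0.06)²) = 27.940 nmi.

270°, 27.9 nmi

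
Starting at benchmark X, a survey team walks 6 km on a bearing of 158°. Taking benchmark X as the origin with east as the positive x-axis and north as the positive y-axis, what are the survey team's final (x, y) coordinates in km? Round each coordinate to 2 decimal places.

Leg 1 (158°, 6 km): east 6 sin 158° = 2.25, north 6 cos 158° = -5.56
Summing: 2.25 km east, -5.56 km north → (2.25, -5.56).

(2.25, -5.56)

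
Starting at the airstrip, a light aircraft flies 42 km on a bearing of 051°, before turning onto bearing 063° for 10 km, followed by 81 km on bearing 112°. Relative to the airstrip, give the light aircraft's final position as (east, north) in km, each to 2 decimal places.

Leg 1 (051°, 42 km): east 42 sin 51° = 32.64, north 42 cos 51° = 26.43
Leg 2 (063°, 10 km): east 10 sin 63° = 8.91, north 10 cos 63° = 4.54
Leg 3 (112°, 81 km): east 81 sin 112° = 75.10, north 81 cos 112° = -30.34
Summing: 116.65 km east, 0.63 km north → (116.65, 0.63).

(116.65, 0.63)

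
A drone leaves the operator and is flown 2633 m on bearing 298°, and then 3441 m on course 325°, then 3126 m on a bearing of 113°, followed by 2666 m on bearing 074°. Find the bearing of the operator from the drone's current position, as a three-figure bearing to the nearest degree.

198°

Leg 1 (298°, 2633 m): east 2633 sin 298° = -2324.80, north 2633 cos 298° = 1236.12
Leg 2 (325°, 3441 m): east 3441 sin 325° = -1973.68, north 3441 cos 325° = 2818.70
Leg 3 (113°, 3126 m): east 3126 sin 113° = 2877.50, north 3126 cos 113° = -1221.43
Leg 4 (074°, 2666 m): east 2666 sin 74° = 2562.72, north 2666 cos 74° = 734.85
Net displacement: 1141.74 east, 3568.24 north. Direction back to start is (-1141.74, -3568.24): bearing = atan2(-1141.74, -3568.24) mod 360° = 197.74° ≈ 198°.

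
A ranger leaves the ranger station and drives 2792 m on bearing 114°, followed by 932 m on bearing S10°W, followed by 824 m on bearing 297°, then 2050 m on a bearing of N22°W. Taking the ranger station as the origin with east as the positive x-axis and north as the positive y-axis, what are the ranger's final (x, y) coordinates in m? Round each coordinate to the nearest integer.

Leg 1 (114°, 2792 m): east 2792 sin 114° = 2550.62, north 2792 cos 114° = -1135.61
Leg 2 (S10°W, 932 m): east 932 sin 190° = -161.84, north 932 cos 190° = -917.84
Leg 3 (297°, 824 m): east 824 sin 297° = -734.19, north 824 cos 297° = 374.09
Leg 4 (N22°W, 2050 m): east 2050 sin 338° = -767.94, north 2050 cos 338° = 1900.73
Summing: 886.65 m east, 221.37 m north → (887, 221).

(887, 221)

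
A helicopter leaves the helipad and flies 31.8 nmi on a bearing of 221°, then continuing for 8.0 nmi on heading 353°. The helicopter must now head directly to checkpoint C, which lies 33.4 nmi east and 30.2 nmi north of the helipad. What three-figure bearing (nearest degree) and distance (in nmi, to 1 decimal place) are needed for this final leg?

050°, 72.0 nmi

Leg 1 (221°, 31.8 nmi): east 31.8 sin 221° = -20.86, north 31.8 cos 221° = -24.00
Leg 2 (353°, 8.0 nmi): east 8.0 sin 353° = -0.97, north 8.0 cos 353° = 7.94
Current position: (-21.84, -16.06). Target: (33.4, 30.2). Remaining: Δeast = 55.24, Δnorth = 46.26.
Bearing = atan2(55.24, 46.26) mod 360° = 50.06°; distance = √((55.24)² + (46.26)²) = 72.049 nmi.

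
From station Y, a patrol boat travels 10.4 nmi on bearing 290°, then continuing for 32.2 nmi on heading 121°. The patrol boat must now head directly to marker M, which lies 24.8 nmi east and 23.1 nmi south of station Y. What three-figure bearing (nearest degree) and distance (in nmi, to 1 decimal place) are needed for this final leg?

145°, 12.3 nmi

Leg 1 (290°, 10.4 nmi): east 10.4 sin 290° = -9.77, north 10.4 cos 290° = 3.56
Leg 2 (121°, 32.2 nmi): east 32.2 sin 121° = 27.60, north 32.2 cos 121° = -16.58
Current position: (17.83, -13.03). Target: (24.8, -23.1). Remaining: Δeast = 6.97, Δnorth = -10.07.
Bearing = atan2(6.97, -10.07) mod 360° = 145.31°; distance = √((6.97)² + (-10.07)²) = 12.250 nmi.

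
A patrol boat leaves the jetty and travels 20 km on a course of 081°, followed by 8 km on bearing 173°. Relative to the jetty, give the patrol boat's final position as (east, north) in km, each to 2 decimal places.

Leg 1 (081°, 20 km): east 20 sin 81° = 19.75, north 20 cos 81° = 3.13
Leg 2 (173°, 8 km): east 8 sin 173° = 0.97, north 8 cos 173° = -7.94
Summing: 20.73 km east, -4.81 km north → (20.73, -4.81).

(20.73, -4.81)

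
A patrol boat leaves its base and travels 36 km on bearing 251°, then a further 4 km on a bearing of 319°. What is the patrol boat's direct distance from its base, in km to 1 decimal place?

Leg 1 (251°, 36 km): east 36 sin 251° = -34.04, north 36 cos 251° = -11.72
Leg 2 (319°, 4 km): east 4 sin 319° = -2.62, north 4 cos 319° = 3.02
Net: -36.66 east, -8.70 north. Distance = √((-36.66)² + (-8.70)²) = 37.681 km.

37.7 km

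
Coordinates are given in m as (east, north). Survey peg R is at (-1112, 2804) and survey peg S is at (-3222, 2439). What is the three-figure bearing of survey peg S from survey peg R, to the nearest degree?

Δeast = -3222 − -1112 = -2110.00; Δnorth = 2439 − 2804 = -365.00.
Bearing = atan2(Δeast, Δnorth) mod 360° = 260.19° ≈ 260°.

260°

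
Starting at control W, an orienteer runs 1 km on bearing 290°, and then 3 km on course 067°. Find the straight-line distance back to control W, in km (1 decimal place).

Leg 1 (290°, 1 km): east 1 sin 290° = -0.94, north 1 cos 290° = 0.34
Leg 2 (067°, 3 km): east 3 sin 67° = 2.76, north 3 cos 67° = 1.17
Net: 1.82 east, 1.51 north. Distance = √((1.82)² + (1.51)²) = 2.369 km.

2.4 km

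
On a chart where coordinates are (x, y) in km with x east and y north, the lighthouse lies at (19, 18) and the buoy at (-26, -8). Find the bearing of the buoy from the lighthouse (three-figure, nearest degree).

Δeast = -26 − 19 = -45.00; Δnorth = -8 − 18 = -26.00.
Bearing = atan2(Δeast, Δnorth) mod 360° = 239.98° ≈ 240°.

240°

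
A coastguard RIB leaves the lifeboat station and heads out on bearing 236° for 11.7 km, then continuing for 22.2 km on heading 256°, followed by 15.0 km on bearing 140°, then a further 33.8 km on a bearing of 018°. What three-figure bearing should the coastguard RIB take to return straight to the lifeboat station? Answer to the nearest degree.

128°

Leg 1 (236°, 11.7 km): east 11.7 sin 236° = -9.70, north 11.7 cos 236° = -6.54
Leg 2 (256°, 22.2 km): east 22.2 sin 256° = -21.54, north 22.2 cos 256° = -5.37
Leg 3 (140°, 15.0 km): east 15.0 sin 140° = 9.64, north 15.0 cos 140° = -11.49
Leg 4 (018°, 33.8 km): east 33.8 sin 18° = 10.44, north 33.8 cos 18° = 32.15
Net displacement: -11.15 east, 8.74 north. Direction back to start is (11.15, -8.74): bearing = atan2(11.15, -8.74) mod 360° = 128.09° ≈ 128°.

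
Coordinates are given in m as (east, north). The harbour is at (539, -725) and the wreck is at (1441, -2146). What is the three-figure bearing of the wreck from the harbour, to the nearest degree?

Δeast = 1441 − 539 = 902.00; Δnorth = -2146 − -725 = -1421.00.
Bearing = atan2(Δeast, Δnorth) mod 360° = 147.59° ≈ 148°.

148°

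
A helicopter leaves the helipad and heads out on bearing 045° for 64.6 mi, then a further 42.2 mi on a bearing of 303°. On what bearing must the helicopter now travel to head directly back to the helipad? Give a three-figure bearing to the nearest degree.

189°

Leg 1 (045°, 64.6 mi): east 64.6 sin 45° = 45.68, north 64.6 cos 45° = 45.68
Leg 2 (303°, 42.2 mi): east 42.2 sin 303° = -35.39, north 42.2 cos 303° = 22.98
Net displacement: 10.29 east, 68.66 north. Direction back to start is (-10.29, -68.66): bearing = atan2(-10.29, -68.66) mod 360° = 188.52° ≈ 189°.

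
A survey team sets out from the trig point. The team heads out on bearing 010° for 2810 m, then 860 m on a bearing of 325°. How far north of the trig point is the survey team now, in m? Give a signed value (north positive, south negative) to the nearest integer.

Leg 1 (010°, 2810 m): east 2810 sin 10° = 487.95, north 2810 cos 10° = 2767.31
Leg 2 (325°, 860 m): east 860 sin 325° = -493.28, north 860 cos 325° = 704.47
Net north component: 3471.78 m.

3472 m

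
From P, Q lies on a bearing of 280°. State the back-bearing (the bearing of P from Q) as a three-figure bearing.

100°

Back-bearing = 280° − 180° = 100°.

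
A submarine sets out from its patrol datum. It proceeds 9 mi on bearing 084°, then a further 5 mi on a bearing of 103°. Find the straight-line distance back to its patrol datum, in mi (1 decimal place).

13.8 mi

Leg 1 (084°, 9 mi): east 9 sin 84° = 8.95, north 9 cos 84° = 0.94
Leg 2 (103°, 5 mi): east 5 sin 103° = 4.87, north 5 cos 103° = -1.12
Net: 13.82 east, -0.18 north. Distance = √((13.82)² + (-0.18)²) = 13.824 mi.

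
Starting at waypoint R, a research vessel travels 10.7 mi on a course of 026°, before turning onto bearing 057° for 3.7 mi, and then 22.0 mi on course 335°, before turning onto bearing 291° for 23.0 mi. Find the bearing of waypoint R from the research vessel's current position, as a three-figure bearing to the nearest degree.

150°

Leg 1 (026°, 10.7 mi): east 10.7 sin 26° = 4.69, north 10.7 cos 26° = 9.62
Leg 2 (057°, 3.7 mi): east 3.7 sin 57° = 3.10, north 3.7 cos 57° = 2.02
Leg 3 (335°, 22.0 mi): east 22.0 sin 335° = -9.30, north 22.0 cos 335° = 19.94
Leg 4 (291°, 23.0 mi): east 23.0 sin 291° = -21.47, north 23.0 cos 291° = 8.24
Net displacement: -22.98 east, 39.81 north. Direction back to start is (22.98, -39.81): bearing = atan2(22.98, -39.81) mod 360° = 150.01° ≈ 150°.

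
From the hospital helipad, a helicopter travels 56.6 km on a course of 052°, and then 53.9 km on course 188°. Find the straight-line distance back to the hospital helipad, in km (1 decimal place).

41.5 km

Leg 1 (052°, 56.6 km): east 56.6 sin 52° = 44.60, north 56.6 cos 52° = 34.85
Leg 2 (188°, 53.9 km): east 53.9 sin 188° = -7.50, north 53.9 cos 188° = -53.38
Net: 37.10 east, -18.53 north. Distance = √((37.10)² + (-18.53)²) = 41.470 km.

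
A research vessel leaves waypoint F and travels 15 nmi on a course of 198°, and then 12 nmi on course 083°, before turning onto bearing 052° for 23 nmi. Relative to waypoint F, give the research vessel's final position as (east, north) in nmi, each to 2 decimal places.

Leg 1 (198°, 15 nmi): east 15 sin 198° = -4.64, north 15 cos 198° = -14.27
Leg 2 (083°, 12 nmi): east 12 sin 83° = 11.91, north 12 cos 83° = 1.46
Leg 3 (052°, 23 nmi): east 23 sin 52° = 18.12, north 23 cos 52° = 14.16
Summing: 25.40 nmi east, 1.36 nmi north → (25.40, 1.36).

(25.40, 1.36)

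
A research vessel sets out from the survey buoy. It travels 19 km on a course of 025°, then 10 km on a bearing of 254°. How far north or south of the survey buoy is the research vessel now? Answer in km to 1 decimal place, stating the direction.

Leg 1 (025°, 19 km): east 19 sin 25° = 8.03, north 19 cos 25° = 17.22
Leg 2 (254°, 10 km): east 10 sin 254° = -9.61, north 10 cos 254° = -2.76
Net north component: 14.46 km.

14.5 km north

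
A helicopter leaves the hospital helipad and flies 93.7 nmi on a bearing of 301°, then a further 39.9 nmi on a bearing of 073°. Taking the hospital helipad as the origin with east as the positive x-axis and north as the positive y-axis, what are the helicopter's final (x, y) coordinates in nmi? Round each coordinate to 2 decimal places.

Leg 1 (301°, 93.7 nmi): east 93.7 sin 301° = -80.32, north 93.7 cos 301° = 48.26
Leg 2 (073°, 39.9 nmi): east 39.9 sin 73° = 38.16, north 39.9 cos 73° = 11.67
Summing: -42.16 nmi east, 59.92 nmi north → (-42.16, 59.92).

(-42.16, 59.92)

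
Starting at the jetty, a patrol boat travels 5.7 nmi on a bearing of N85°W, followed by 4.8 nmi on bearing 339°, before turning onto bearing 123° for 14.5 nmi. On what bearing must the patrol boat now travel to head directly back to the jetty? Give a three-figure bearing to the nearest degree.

Leg 1 (N85°W, 5.7 nmi): east 5.7 sin 275° = -5.68, north 5.7 cos 275° = 0.50
Leg 2 (339°, 4.8 nmi): east 4.8 sin 339° = -1.72, north 4.8 cos 339° = 4.48
Leg 3 (123°, 14.5 nmi): east 14.5 sin 123° = 12.16, north 14.5 cos 123° = -7.90
Net displacement: 4.76 east, -2.92 north. Direction back to start is (-4.76, 2.92): bearing = atan2(-4.76, 2.92) mod 360° = 301.51° ≈ 302°.

302°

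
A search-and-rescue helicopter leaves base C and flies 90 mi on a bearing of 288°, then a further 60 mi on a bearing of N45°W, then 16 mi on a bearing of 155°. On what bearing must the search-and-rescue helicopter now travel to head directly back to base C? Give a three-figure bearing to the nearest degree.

Leg 1 (288°, 90 mi): east 90 sin 288° = -85.60, north 90 cos 288° = 27.81
Leg 2 (N45°W, 60 mi): east 60 sin 315° = -42.43, north 60 cos 315° = 42.43
Leg 3 (155°, 16 mi): east 16 sin 155° = 6.76, north 16 cos 155° = -14.50
Net displacement: -121.26 east, 55.74 north. Direction back to start is (121.26, -55.74): bearing = atan2(121.26, -55.74) mod 360° = 114.69° ≈ 115°.

115°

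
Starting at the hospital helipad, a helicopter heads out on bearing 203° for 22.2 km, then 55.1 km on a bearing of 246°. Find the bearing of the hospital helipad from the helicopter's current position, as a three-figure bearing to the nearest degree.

054°

Leg 1 (203°, 22.2 km): east 22.2 sin 203° = -8.67, north 22.2 cos 203° = -20.44
Leg 2 (246°, 55.1 km): east 55.1 sin 246° = -50.34, north 55.1 cos 246° = -22.41
Net displacement: -59.01 east, -42.85 north. Direction back to start is (59.01, 42.85): bearing = atan2(59.01, 42.85) mod 360° = 54.02° ≈ 054°.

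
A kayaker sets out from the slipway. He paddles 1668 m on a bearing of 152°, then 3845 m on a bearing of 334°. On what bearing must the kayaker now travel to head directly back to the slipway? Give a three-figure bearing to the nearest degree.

Leg 1 (152°, 1668 m): east 1668 sin 152° = 783.08, north 1668 cos 152° = -1472.76
Leg 2 (334°, 3845 m): east 3845 sin 334° = -1685.54, north 3845 cos 334° = 3455.86
Net displacement: -902.46 east, 1983.11 north. Direction back to start is (902.46, -1983.11): bearing = atan2(902.46, -1983.11) mod 360° = 155.53° ≈ 156°.

156°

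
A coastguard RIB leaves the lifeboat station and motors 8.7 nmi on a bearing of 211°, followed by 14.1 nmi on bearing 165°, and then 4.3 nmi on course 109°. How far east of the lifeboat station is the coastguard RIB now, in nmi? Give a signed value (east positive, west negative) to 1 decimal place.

Leg 1 (211°, 8.7 nmi): east 8.7 sin 211° = -4.48, north 8.7 cos 211° = -7.46
Leg 2 (165°, 14.1 nmi): east 14.1 sin 165° = 3.65, north 14.1 cos 165° = -13.62
Leg 3 (109°, 4.3 nmi): east 4.3 sin 109° = 4.07, north 4.3 cos 109° = -1.40
Net east component: 3.23 nmi.

3.2 nmi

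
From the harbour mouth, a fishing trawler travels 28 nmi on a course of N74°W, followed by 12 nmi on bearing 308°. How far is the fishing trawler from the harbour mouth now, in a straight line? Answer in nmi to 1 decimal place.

Leg 1 (N74°W, 28 nmi): east 28 sin 286° = -26.92, north 28 cos 286° = 7.72
Leg 2 (308°, 12 nmi): east 12 sin 308° = -9.46, north 12 cos 308° = 7.39
Net: -36.37 east, 15.11 north. Distance = √((-36.37)² + (15.11)²) = 39.384 nmi.

39.4 nmi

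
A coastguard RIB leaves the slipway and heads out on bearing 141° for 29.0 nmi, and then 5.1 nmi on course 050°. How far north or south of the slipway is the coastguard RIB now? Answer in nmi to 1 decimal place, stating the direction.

19.3 nmi south

Leg 1 (141°, 29.0 nmi): east 29.0 sin 141° = 18.25, north 29.0 cos 141° = -22.54
Leg 2 (050°, 5.1 nmi): east 5.1 sin 50° = 3.91, north 5.1 cos 50° = 3.28
Net north component: -19.26 nmi.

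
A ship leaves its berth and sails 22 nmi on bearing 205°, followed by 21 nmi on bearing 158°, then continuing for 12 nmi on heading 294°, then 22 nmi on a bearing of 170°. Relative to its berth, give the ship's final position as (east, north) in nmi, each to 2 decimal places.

Leg 1 (205°, 22 nmi): east 22 sin 205° = -9.30, north 22 cos 205° = -19.94
Leg 2 (158°, 21 nmi): east 21 sin 158° = 7.87, north 21 cos 158° = -19.47
Leg 3 (294°, 12 nmi): east 12 sin 294° = -10.96, north 12 cos 294° = 4.88
Leg 4 (170°, 22 nmi): east 22 sin 170° = 3.82, north 22 cos 170° = -21.67
Summing: -8.57 nmi east, -56.19 nmi north → (-8.57, -56.19).

(-8.57, -56.19)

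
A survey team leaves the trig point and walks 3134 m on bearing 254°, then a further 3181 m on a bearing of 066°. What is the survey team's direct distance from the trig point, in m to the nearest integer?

443 m

Leg 1 (254°, 3134 m): east 3134 sin 254° = -3012.59, north 3134 cos 254° = -863.85
Leg 2 (066°, 3181 m): east 3181 sin 66° = 2905.99, north 3181 cos 66° = 1293.83
Net: -106.61 east, 429.98 north. Distance = √((-106.61)² + (429.98)²) = 443.000 m.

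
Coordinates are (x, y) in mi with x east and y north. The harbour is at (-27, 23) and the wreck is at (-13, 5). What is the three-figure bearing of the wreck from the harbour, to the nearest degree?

Δeast = -13 − -27 = 14.00; Δnorth = 5 − 23 = -18.00.
Bearing = atan2(Δeast, Δnorth) mod 360° = 142.13° ≈ 142°.

142°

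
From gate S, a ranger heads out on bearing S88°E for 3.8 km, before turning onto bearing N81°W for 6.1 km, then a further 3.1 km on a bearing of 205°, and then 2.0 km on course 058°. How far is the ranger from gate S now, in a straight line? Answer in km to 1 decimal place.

Leg 1 (S88°E, 3.8 km): east 3.8 sin 92° = 3.80, north 3.8 cos 92° = -0.13
Leg 2 (N81°W, 6.1 km): east 6.1 sin 279° = -6.02, north 6.1 cos 279° = 0.95
Leg 3 (205°, 3.1 km): east 3.1 sin 205° = -1.31, north 3.1 cos 205° = -2.81
Leg 4 (058°, 2.0 km): east 2.0 sin 58° = 1.70, north 2.0 cos 58° = 1.06
Net: -1.84 east, -0.93 north. Distance = √((-1.84)² + (-0.93)²) = 2.062 km.

2.1 km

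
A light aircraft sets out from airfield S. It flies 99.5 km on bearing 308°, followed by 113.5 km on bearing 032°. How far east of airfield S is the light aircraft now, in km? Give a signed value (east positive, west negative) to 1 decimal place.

-18.3 km

Leg 1 (308°, 99.5 km): east 99.5 sin 308° = -78.41, north 99.5 cos 308° = 61.26
Leg 2 (032°, 113.5 km): east 113.5 sin 32° = 60.15, north 113.5 cos 32° = 96.25
Net east component: -18.26 km.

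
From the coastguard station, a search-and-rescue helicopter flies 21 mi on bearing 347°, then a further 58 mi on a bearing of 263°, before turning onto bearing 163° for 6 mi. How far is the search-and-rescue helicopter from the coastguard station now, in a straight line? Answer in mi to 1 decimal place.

61.0 mi

Leg 1 (347°, 21 mi): east 21 sin 347° = -4.72, north 21 cos 347° = 20.46
Leg 2 (263°, 58 mi): east 58 sin 263° = -57.57, north 58 cos 263° = -7.07
Leg 3 (163°, 6 mi): east 6 sin 163° = 1.75, north 6 cos 163° = -5.74
Net: -60.54 east, 7.66 north. Distance = √((-60.54)² + (7.66)²) = 61.020 mi.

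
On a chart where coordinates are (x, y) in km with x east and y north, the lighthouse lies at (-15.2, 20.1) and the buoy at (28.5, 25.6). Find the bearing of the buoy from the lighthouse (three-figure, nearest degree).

083°

Δeast = 28.5 − -15.2 = 43.70; Δnorth = 25.6 − 20.1 = 5.50.
Bearing = atan2(Δeast, Δnorth) mod 360° = 82.83° ≈ 083°.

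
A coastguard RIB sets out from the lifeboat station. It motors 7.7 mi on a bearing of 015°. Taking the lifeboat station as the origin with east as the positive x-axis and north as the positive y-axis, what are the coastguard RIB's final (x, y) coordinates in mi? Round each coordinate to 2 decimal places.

Leg 1 (015°, 7.7 mi): east 7.7 sin 15° = 1.99, north 7.7 cos 15° = 7.44
Summing: 1.99 mi east, 7.44 mi north → (1.99, 7.44).

(1.99, 7.44)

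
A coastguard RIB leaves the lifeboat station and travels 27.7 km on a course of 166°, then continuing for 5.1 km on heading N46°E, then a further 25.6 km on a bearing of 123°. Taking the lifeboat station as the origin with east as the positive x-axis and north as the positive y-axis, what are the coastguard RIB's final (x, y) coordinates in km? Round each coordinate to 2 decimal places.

Leg 1 (166°, 27.7 km): east 27.7 sin 166° = 6.70, north 27.7 cos 166° = -26.88
Leg 2 (N46°E, 5.1 km): east 5.1 sin 46° = 3.67, north 5.1 cos 46° = 3.54
Leg 3 (123°, 25.6 km): east 25.6 sin 123° = 21.47, north 25.6 cos 123° = -13.94
Summing: 31.84 km east, -37.28 km north → (31.84, -37.28).

(31.84, -37.28)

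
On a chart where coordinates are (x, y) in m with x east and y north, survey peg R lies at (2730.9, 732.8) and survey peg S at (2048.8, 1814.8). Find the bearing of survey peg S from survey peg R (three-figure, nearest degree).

328°

Δeast = 2048.8 − 2730.9 = -682.10; Δnorth = 1814.8 − 732.8 = 1082.00.
Bearing = atan2(Δeast, Δnorth) mod 360° = 327.77° ≈ 328°.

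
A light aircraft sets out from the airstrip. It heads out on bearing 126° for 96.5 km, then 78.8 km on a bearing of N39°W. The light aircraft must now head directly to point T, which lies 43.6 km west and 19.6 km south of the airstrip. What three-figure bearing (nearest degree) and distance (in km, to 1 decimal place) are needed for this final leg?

Leg 1 (126°, 96.5 km): east 96.5 sin 126° = 78.07, north 96.5 cos 126° = -56.72
Leg 2 (N39°W, 78.8 km): east 78.8 sin 321° = -49.59, north 78.8 cos 321° = 61.24
Current position: (28.48, 4.52). Target: (-43.6, -19.6). Remaining: Δeast = -72.08, Δnorth = -24.12.
Bearing = atan2(-72.08, -24.12) mod 360° = 251.50°; distance = √((-72.08)² + (-24.12)²) = 76.008 km.

251°, 76.0 km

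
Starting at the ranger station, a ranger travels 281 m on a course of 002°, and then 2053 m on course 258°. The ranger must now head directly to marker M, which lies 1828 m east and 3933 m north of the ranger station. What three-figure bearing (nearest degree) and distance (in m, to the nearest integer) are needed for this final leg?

Leg 1 (002°, 281 m): east 281 sin 2° = 9.81, north 281 cos 2° = 280.83
Leg 2 (258°, 2053 m): east 2053 sin 258° = -2008.14, north 2053 cos 258° = -426.84
Current position: (-1998.33, -146.01). Target: (1828, 3933). Remaining: Δeast = 3826.33, Δnorth = 4079.01.
Bearing = atan2(3826.33, 4079.01) mod 360° = 43.17°; distance = √((3826.33)² + (4079.01)²) = 5592.777 m.

043°, 5593 m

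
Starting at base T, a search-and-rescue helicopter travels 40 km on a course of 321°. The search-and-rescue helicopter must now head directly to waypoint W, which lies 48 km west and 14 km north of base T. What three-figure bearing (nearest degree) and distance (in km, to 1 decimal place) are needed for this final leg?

233°, 28.5 km

Leg 1 (321°, 40 km): east 40 sin 321° = -25.17, north 40 cos 321° = 31.09
Current position: (-25.17, 31.09). Target: (-48, 14). Remaining: Δeast = -22.83, Δnorth = -17.09.
Bearing = atan2(-22.83, -17.09) mod 360° = 233.19°; distance = √((-22.83)² + (-17.09)²) = 28.513 km.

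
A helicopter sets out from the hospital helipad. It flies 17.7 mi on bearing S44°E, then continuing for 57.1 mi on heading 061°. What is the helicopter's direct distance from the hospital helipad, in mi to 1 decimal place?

Leg 1 (S44°E, 17.7 mi): east 17.7 sin 136° = 12.30, north 17.7 cos 136° = -12.73
Leg 2 (061°, 57.1 mi): east 57.1 sin 61° = 49.94, north 57.1 cos 61° = 27.68
Net: 62.24 east, 14.95 north. Distance = √((62.24)² + (14.95)²) = 64.007 mi.

64.0 mi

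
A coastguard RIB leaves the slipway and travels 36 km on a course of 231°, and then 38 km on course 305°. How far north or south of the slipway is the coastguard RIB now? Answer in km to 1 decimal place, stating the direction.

Leg 1 (231°, 36 km): east 36 sin 231° = -27.98, north 36 cos 231° = -22.66
Leg 2 (305°, 38 km): east 38 sin 305° = -31.13, north 38 cos 305° = 21.80
Net north component: -0.86 km.

0.9 km south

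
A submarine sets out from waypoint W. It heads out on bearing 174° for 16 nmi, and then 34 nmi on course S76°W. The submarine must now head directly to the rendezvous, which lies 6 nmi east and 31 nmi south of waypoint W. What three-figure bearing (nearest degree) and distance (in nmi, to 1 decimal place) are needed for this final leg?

Leg 1 (174°, 16 nmi): east 16 sin 174° = 1.67, north 16 cos 174° = -15.91
Leg 2 (S76°W, 34 nmi): east 34 sin 256° = -32.99, north 34 cos 256° = -8.23
Current position: (-31.32, -24.14). Target: (6, -31). Remaining: Δeast = 37.32, Δnorth = -6.86.
Bearing = atan2(37.32, -6.86) mod 360° = 100.42°; distance = √((37.32)² + (-6.86)²) = 37.943 nmi.

100°, 37.9 nmi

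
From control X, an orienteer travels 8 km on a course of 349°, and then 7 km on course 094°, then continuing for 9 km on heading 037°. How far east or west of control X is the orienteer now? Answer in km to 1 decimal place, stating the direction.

10.9 km east

Leg 1 (349°, 8 km): east 8 sin 349° = -1.53, north 8 cos 349° = 7.85
Leg 2 (094°, 7 km): east 7 sin 94° = 6.98, north 7 cos 94° = -0.49
Leg 3 (037°, 9 km): east 9 sin 37° = 5.42, north 9 cos 37° = 7.19
Net east component: 10.87 km.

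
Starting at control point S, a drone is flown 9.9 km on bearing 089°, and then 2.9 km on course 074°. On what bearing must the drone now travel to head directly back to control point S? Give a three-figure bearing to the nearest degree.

Leg 1 (089°, 9.9 km): east 9.9 sin 89° = 9.90, north 9.9 cos 89° = 0.17
Leg 2 (074°, 2.9 km): east 2.9 sin 74° = 2.79, north 2.9 cos 74° = 0.80
Net displacement: 12.69 east, 0.97 north. Direction back to start is (-12.69, -0.97): bearing = atan2(-12.69, -0.97) mod 360° = 265.62° ≈ 266°.

266°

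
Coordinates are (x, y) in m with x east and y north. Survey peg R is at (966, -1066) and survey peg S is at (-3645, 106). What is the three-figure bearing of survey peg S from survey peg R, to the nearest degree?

284°

Δeast = -3645 − 966 = -4611.00; Δnorth = 106 − -1066 = 1172.00.
Bearing = atan2(Δeast, Δnorth) mod 360° = 284.26° ≈ 284°.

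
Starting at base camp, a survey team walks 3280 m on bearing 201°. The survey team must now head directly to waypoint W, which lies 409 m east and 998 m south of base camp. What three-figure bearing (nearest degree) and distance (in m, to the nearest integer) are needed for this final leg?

Leg 1 (201°, 3280 m): east 3280 sin 201° = -1175.45, north 3280 cos 201° = -3062.14
Current position: (-1175.45, -3062.14). Target: (409, -998). Remaining: Δeast = 1584.45, Δnorth = 2064.14.
Bearing = atan2(1584.45, 2064.14) mod 360° = 37.51°; distance = √((1584.45)² + (2064.14)²) = 2602.146 m.

038°, 2602 m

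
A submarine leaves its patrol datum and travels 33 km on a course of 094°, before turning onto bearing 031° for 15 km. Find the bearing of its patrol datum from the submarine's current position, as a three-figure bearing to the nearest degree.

Leg 1 (094°, 33 km): east 33 sin 94° = 32.92, north 33 cos 94° = -2.30
Leg 2 (031°, 15 km): east 15 sin 31° = 7.73, north 15 cos 31° = 12.86
Net displacement: 40.65 east, 10.56 north. Direction back to start is (-40.65, -10.56): bearing = atan2(-40.65, -10.56) mod 360° = 255.44° ≈ 255°.

255°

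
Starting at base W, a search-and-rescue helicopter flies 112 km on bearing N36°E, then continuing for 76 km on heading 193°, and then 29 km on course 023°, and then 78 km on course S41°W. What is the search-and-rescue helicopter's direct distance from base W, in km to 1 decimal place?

18.0 km

Leg 1 (N36°E, 112 km): east 112 sin 36° = 65.83, north 112 cos 36° = 90.61
Leg 2 (193°, 76 km): east 76 sin 193° = -17.10, north 76 cos 193° = -74.05
Leg 3 (023°, 29 km): east 29 sin 23° = 11.33, north 29 cos 23° = 26.69
Leg 4 (S41°W, 78 km): east 78 sin 221° = -51.17, north 78 cos 221° = -58.87
Net: 8.89 east, -15.61 north. Distance = √((8.89)² + (-15.61)²) = 17.970 km.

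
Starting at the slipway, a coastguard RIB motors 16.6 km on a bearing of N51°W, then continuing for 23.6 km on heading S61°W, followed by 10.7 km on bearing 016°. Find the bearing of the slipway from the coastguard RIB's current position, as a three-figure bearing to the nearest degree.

107°

Leg 1 (N51°W, 16.6 km): east 16.6 sin 309° = -12.90, north 16.6 cos 309° = 10.45
Leg 2 (S61°W, 23.6 km): east 23.6 sin 241° = -20.64, north 23.6 cos 241° = -11.44
Leg 3 (016°, 10.7 km): east 10.7 sin 16° = 2.95, north 10.7 cos 16° = 10.29
Net displacement: -30.59 east, 9.29 north. Direction back to start is (30.59, -9.29): bearing = atan2(30.59, -9.29) mod 360° = 106.89° ≈ 107°.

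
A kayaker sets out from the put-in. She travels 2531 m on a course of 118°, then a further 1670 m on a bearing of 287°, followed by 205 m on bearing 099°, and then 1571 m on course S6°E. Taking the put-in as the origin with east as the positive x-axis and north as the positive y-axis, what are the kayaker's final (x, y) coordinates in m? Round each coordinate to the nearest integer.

Leg 1 (118°, 2531 m): east 2531 sin 118° = 2234.74, north 2531 cos 118° = -1188.23
Leg 2 (287°, 1670 m): east 1670 sin 287° = -1597.03, north 1670 cos 287° = 488.26
Leg 3 (099°, 205 m): east 205 sin 99° = 202.48, north 205 cos 99° = -32.07
Leg 4 (S6°E, 1571 m): east 1571 sin 174° = 164.21, north 1571 cos 174° = -1562.39
Summing: 1004.40 m east, -2294.43 m north → (1004, -2294).

(1004, -2294)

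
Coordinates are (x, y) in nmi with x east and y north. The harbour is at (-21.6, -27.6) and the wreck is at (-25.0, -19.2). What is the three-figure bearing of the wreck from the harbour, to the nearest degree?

Δeast = -25.0 − -21.6 = -3.40; Δnorth = -19.2 − -27.6 = 8.40.
Bearing = atan2(Δeast, Δnorth) mod 360° = 337.96° ≈ 338°.

338°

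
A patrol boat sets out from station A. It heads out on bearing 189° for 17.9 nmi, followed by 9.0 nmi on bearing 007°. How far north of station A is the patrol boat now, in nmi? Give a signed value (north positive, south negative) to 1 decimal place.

Leg 1 (189°, 17.9 nmi): east 17.9 sin 189° = -2.80, north 17.9 cos 189° = -17.68
Leg 2 (007°, 9.0 nmi): east 9.0 sin 7° = 1.10, north 9.0 cos 7° = 8.93
Net north component: -8.75 nmi.

-8.7 nmi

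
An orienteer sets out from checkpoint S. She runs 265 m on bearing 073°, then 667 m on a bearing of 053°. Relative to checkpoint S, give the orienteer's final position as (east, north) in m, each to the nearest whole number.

Leg 1 (073°, 265 m): east 265 sin 73° = 253.42, north 265 cos 73° = 77.48
Leg 2 (053°, 667 m): east 667 sin 53° = 532.69, north 667 cos 53° = 401.41
Summing: 786.11 m east, 478.89 m north → (786, 479).

(786, 479)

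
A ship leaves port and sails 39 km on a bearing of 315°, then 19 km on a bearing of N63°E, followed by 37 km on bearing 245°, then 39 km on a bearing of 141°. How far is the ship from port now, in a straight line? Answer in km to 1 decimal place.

Leg 1 (315°, 39 km): east 39 sin 315° = -27.58, north 39 cos 315° = 27.58
Leg 2 (N63°E, 19 km): east 19 sin 63° = 16.93, north 19 cos 63° = 8.63
Leg 3 (245°, 37 km): east 37 sin 245° = -33.53, north 37 cos 245° = -15.64
Leg 4 (141°, 39 km): east 39 sin 141° = 24.54, north 39 cos 141° = -30.31
Net: -19.64 east, -9.74 north. Distance = √((-19.64)² + (-9.74)²) = 21.922 km.

21.9 km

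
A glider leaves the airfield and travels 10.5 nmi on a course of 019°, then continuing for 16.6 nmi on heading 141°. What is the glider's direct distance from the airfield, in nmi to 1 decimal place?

Leg 1 (019°, 10.5 nmi): east 10.5 sin 19° = 3.42, north 10.5 cos 19° = 9.93
Leg 2 (141°, 16.6 nmi): east 16.6 sin 141° = 10.45, north 16.6 cos 141° = -12.90
Net: 13.87 east, -2.97 north. Distance = √((13.87)² + (-2.97)²) = 14.180 nmi.

14.2 nmi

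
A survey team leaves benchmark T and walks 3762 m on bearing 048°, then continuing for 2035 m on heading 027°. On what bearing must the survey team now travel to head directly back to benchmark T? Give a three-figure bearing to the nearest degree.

Leg 1 (048°, 3762 m): east 3762 sin 48° = 2795.71, north 3762 cos 48° = 2517.27
Leg 2 (027°, 2035 m): east 2035 sin 27° = 923.87, north 2035 cos 27° = 1813.20
Net displacement: 3719.58 east, 4330.47 north. Direction back to start is (-3719.58, -4330.47): bearing = atan2(-3719.58, -4330.47) mod 360° = 220.66° ≈ 221°.

221°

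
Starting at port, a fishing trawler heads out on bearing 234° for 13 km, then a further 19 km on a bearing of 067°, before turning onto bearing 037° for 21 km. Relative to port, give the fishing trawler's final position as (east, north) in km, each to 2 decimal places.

(19.61, 16.55)

Leg 1 (234°, 13 km): east 13 sin 234° = -10.52, north 13 cos 234° = -7.64
Leg 2 (067°, 19 km): east 19 sin 67° = 17.49, north 19 cos 67° = 7.42
Leg 3 (037°, 21 km): east 21 sin 37° = 12.64, north 21 cos 37° = 16.77
Summing: 19.61 km east, 16.55 km north → (19.61, 16.55).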